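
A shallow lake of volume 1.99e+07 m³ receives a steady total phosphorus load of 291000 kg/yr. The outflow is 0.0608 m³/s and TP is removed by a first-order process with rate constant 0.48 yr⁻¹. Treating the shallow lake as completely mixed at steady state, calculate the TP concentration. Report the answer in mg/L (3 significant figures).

25.4 mg/L

Outflow Q = 0.0608 m³/s × 3.156e+07 s/yr = 1.919e+06 m³/yr.
Steady-state CSTR mass balance: W = Q·C + k·V·C, so C = W/(Q + kV).
Q + kV = 1.919e+06 + 0.48·1.99e+07 = 1.147e+07 m³/yr.
C = 291000/1.147e+07 = 0.02537 kg/m³ = 25.37 mg/L.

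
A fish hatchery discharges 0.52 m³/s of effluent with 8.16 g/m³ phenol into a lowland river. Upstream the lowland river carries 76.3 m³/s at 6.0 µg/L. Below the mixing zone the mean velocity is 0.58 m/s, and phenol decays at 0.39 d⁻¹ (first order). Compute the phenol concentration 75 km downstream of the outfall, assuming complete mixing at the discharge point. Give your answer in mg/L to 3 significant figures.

0.0341 mg/L

6.0 µg/L = 0.006 mg/L.
After complete mixing, C₀ = (0.52·8.16 + 76.3·0.006) / 76.82 = 0.0612 mg/L.
Travel time t = 7.5e+04 m / 0.58 m/s = 1.293e+05 s = 1.497 d.
C = 0.0612·exp(−0.39·1.497) = 0.0612·0.5578 = 0.03414 mg/L.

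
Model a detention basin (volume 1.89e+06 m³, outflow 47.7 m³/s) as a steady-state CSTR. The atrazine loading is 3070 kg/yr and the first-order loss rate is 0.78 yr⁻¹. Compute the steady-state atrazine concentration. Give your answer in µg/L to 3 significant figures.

2.04 µg/L

Outflow Q = 47.7 m³/s × 3.156e+07 s/yr = 1.505e+09 m³/yr.
Steady-state CSTR mass balance: W = Q·C + k·V·C, so C = W/(Q + kV).
Q + kV = 1.505e+09 + 0.78·1.89e+06 = 1.507e+09 m³/yr.
C = 3070/1.507e+09 = 2.037e-06 kg/m³ = 0.002037 mg/L = 2.037 µg/L.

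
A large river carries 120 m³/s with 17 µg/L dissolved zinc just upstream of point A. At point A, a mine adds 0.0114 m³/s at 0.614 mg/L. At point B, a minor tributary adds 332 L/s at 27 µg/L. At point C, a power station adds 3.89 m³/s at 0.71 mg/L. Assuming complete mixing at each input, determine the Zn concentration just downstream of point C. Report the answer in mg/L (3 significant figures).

0.0388 mg/L

17 µg/L = 0.017 mg/L.
After input A: C = (120·0.017 + 0.0114·0.614) / 120 = 0.01706 mg/L.
332 L/s = 0.332 m³/s.
27 µg/L = 0.027 mg/L.
After input B: C = (120·0.01706 + 0.332·0.027) / 120.3 = 0.01708 mg/L.
After input C: C = (120.3·0.01708 + 3.89·0.71) / 124.2 = 0.03878 mg/L.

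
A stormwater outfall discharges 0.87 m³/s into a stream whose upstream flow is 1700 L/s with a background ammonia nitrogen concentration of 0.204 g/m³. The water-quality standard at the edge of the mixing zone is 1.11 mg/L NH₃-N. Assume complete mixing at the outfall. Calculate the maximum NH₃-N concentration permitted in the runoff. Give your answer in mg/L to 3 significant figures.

2.88 mg/L

1700 L/s = 1.7 m³/s.
Mass balance: 1.11·2.57 = 0.87·Cₑ + 1.7·0.204.
Cₑ = (2.853 − 0.3468) / 0.87 = 2.88 mg/L.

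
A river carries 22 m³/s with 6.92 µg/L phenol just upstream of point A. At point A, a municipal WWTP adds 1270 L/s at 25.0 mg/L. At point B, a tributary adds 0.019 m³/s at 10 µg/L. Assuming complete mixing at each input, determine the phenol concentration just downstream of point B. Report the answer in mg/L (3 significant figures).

6.92 µg/L = 0.00692 mg/L.
1270 L/s = 1.27 m³/s.
After input A: C = (22·0.00692 + 1.27·25) / 23.27 = 1.371 mg/L.
10 µg/L = 0.01 mg/L.
After input B: C = (23.27·1.371 + 0.019·0.01) / 23.29 = 1.37 mg/L.

1.37 mg/L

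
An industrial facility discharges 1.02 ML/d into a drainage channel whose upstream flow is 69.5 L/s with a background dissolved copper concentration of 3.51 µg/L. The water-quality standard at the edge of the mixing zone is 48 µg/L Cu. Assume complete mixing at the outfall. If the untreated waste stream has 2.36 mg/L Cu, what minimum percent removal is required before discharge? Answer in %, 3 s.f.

1.02 ML/d = 0.01181 m³/s.
69.5 L/s = 0.0695 m³/s.
3.51 µg/L = 0.00351 mg/L.
48 µg/L = 0.048 mg/L.
Mass balance: 0.048·0.08131 = 0.01181·Cₑ + 0.0695·0.00351.
Cₑ = (0.003903 − 0.0002439) / 0.01181 = 0.3099 mg/L.
Required removal = 1 − 0.3099/2.36 = 86.87 %.

86.9 %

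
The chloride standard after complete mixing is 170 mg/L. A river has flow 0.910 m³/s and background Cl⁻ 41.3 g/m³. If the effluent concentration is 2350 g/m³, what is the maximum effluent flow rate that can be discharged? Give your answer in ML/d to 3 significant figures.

Mass balance at complete mixing: C_std·(Q_w + Q_r) = Q_w·C_e + Q_r·C_b.
Rearranging, Q_w = Q_r·(C_std − C_b)/(C_e − C_std) = 0.910·(170 − 41.3) / (2350 − 170) = 0.05372 m³/s.
= 4.642 ML/d.

4.64 ML/d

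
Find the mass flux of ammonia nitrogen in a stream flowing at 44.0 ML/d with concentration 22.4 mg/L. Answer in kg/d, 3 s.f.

986 kg/d

44.0 ML/d = 0.5093 m³/s.
Mass flux = Q·C = 0.5093 m³/s × 22.4 g/m³ = 11.41 g/s.
= 11.41 g/s × 86.4 = 985.6 kg/d.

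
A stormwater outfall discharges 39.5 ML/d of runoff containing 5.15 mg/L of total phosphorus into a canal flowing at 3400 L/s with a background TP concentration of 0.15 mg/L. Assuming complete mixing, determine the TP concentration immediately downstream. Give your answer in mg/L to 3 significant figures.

39.5 ML/d = 0.4572 m³/s.
3400 L/s = 3.4 m³/s.
Conservation of mass across the mixing zone: C = (0.4572·5.15 + 3.4·0.15) / (0.4572 + 3.4) = 2.864/3.857 = 0.7426 mg/L.

0.743 mg/L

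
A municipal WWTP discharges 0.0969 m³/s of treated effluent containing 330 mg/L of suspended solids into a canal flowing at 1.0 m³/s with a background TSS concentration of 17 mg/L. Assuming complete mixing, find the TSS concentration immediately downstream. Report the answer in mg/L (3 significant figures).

By mass balance at complete mixing, C = (0.0969·330 + 1·17) / (0.0969 + 1) = 48.98/1.097 = 44.65 mg/L.

44.7 mg/L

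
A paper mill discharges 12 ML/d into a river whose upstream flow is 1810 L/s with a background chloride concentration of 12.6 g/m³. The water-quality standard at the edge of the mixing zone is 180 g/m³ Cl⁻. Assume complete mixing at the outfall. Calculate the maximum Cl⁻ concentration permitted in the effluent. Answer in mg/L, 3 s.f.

2360 mg/L

12 ML/d = 0.1389 m³/s.
1810 L/s = 1.81 m³/s.
Mass balance: 180·1.949 = 0.1389·Cₑ + 1.81·12.6.
Cₑ = (350.8 − 22.81) / 0.1389 = 2362 mg/L.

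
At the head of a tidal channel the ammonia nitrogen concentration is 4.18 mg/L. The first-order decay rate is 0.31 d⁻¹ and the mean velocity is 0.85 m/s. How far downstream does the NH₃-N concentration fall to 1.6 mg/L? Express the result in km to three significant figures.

227 km

From C = C₀·e^(−kt), t = ln(C₀/C)/k = ln(4.18/1.6)/0.31 = 0.9603/0.31 = 3.098 d.
Distance = v·t = 0.85 m/s × 2.676e+05 s = 2.275e+05 m = 227.5 km.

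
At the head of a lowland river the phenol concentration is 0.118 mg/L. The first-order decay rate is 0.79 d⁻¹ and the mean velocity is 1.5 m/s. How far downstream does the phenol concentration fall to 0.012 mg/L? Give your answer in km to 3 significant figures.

375 km

From C = C₀·e^(−kt), t = ln(C₀/C)/k = ln(0.118/0.012)/0.79 = 2.286/0.79 = 2.893 d.
Distance = v·t = 1.5 m/s × 2.5e+05 s = 3.75e+05 m = 375 km.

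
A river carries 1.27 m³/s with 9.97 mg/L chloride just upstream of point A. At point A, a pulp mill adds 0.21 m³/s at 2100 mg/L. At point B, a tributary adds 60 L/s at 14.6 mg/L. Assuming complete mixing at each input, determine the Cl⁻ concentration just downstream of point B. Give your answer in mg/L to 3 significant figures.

After input A: C = (1.27·9.97 + 0.21·2100) / 1.48 = 306.5 mg/L.
60 L/s = 0.06 m³/s.
After input B: C = (1.48·306.5 + 0.06·14.6) / 1.54 = 295.2 mg/L.

295 mg/L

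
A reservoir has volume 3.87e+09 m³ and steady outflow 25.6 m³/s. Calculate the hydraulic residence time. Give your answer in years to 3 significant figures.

Q = 25.6 m³/s × 3.156e+07 s/yr = 8.079e+08 m³/yr.
Hydraulic residence time τ = V/Q = 3.87e+09/8.079e+08 = 4.79 yr.

4.79 yr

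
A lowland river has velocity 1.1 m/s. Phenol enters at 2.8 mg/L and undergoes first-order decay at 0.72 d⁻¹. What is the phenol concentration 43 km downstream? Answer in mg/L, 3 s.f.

Travel time t = 43 km / 1.1 m/s = 4.3e+04/1.1 = 3.909e+04 s = 0.4524 d.
First-order decay: C = 2.8·exp(−0.72·0.4524) = 2.8·0.722 = 2.022 mg/L.

2.02 mg/L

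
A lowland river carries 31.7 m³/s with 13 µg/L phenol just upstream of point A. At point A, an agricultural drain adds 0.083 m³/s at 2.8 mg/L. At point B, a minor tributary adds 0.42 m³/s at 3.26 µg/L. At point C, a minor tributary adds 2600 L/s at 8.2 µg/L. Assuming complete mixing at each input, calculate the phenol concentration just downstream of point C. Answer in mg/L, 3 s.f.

13 µg/L = 0.013 mg/L.
After input A: C = (31.7·0.013 + 0.083·2.8) / 31.78 = 0.02028 mg/L.
3.26 µg/L = 0.00326 mg/L.
After input B: C = (31.78·0.02028 + 0.42·0.00326) / 32.2 = 0.02006 mg/L.
2600 L/s = 2.6 m³/s.
8.2 µg/L = 0.0082 mg/L.
After input C: C = (32.2·0.02006 + 2.6·0.0082) / 34.8 = 0.01917 mg/L.

0.0192 mg/L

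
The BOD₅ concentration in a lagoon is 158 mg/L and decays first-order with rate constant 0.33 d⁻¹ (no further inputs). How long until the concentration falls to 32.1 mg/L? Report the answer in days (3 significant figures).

t = ln(C₀/C)/k = ln(158/32.1)/0.33 = 1.594/0.33 = 4.83 d.

4.83 d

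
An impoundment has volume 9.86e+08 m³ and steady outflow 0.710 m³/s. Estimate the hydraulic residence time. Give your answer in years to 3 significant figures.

Q = 0.710 m³/s × 3.156e+07 s/yr = 2.241e+07 m³/yr.
Hydraulic residence time τ = V/Q = 9.86e+08/2.241e+07 = 44.01 yr.

44.0 yr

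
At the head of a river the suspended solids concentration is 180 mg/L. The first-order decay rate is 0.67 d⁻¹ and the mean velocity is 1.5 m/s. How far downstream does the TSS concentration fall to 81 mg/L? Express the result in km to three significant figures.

From C = C₀·e^(−kt), t = ln(C₀/C)/k = ln(180/81)/0.67 = 0.7985/0.67 = 1.192 d.
Distance = v·t = 1.5 m/s × 1.03e+05 s = 1.545e+05 m = 154.5 km.

154 km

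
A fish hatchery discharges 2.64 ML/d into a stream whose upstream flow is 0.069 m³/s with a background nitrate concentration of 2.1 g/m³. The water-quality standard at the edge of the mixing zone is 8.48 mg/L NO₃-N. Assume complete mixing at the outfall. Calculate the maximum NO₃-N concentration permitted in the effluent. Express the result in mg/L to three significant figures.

22.9 mg/L

2.64 ML/d = 0.03056 m³/s.
Mass balance: 8.48·0.09956 = 0.03056·Cₑ + 0.069·2.1.
Cₑ = (0.8442 − 0.1449) / 0.03056 = 22.89 mg/L.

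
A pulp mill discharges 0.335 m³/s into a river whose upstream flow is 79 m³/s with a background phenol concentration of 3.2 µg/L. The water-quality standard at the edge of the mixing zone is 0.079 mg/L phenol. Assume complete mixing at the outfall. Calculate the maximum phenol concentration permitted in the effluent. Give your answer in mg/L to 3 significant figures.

18.0 mg/L

3.2 µg/L = 0.0032 mg/L.
Mass balance: 0.079·79.33 = 0.335·Cₑ + 79·0.0032.
Cₑ = (6.267 − 0.2528) / 0.335 = 17.95 mg/L.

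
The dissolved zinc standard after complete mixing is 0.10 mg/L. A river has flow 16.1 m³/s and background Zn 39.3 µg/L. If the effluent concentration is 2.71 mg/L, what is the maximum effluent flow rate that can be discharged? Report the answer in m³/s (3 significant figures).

0.374 m³/s

39.3 µg/L = 0.0393 mg/L.
Mass balance at complete mixing: C_std·(Q_w + Q_r) = Q_w·C_e + Q_r·C_b.
Rearranging, Q_w = Q_r·(C_std − C_b)/(C_e − C_std) = 16.1·(0.1 − 0.0393) / (2.71 − 0.1) = 0.3744 m³/s.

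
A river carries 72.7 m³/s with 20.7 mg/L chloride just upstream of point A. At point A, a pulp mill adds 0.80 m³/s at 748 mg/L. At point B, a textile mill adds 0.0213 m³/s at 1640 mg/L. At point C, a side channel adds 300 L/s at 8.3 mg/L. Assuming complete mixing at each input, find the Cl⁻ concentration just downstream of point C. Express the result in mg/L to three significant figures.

After input A: C = (72.7·20.7 + 0.8·748) / 73.5 = 28.62 mg/L.
After input B: C = (73.5·28.62 + 0.0213·1640) / 73.52 = 29.08 mg/L.
300 L/s = 0.3 m³/s.
After input C: C = (73.52·29.08 + 0.3·8.3) / 73.82 = 29 mg/L.

29.0 mg/L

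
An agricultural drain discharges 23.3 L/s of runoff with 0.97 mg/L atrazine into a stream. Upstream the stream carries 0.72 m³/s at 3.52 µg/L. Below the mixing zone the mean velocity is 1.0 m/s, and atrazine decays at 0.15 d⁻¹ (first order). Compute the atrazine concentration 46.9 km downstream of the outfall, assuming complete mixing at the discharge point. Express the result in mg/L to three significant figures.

23.3 L/s = 0.0233 m³/s.
3.52 µg/L = 0.00352 mg/L.
After complete mixing, C₀ = (0.0233·0.97 + 0.72·0.00352) / 0.7433 = 0.03382 mg/L.
Travel time t = 4.69e+04 m / 1.0 m/s = 4.69e+04 s = 0.5428 d.
C = 0.03382·exp(−0.15·0.5428) = 0.03382·0.9218 = 0.03117 mg/L.

0.0312 mg/L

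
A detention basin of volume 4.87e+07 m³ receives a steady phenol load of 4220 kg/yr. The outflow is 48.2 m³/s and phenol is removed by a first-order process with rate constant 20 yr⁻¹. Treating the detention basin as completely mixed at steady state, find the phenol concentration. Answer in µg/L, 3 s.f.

1.69 µg/L

Outflow Q = 48.2 m³/s × 3.156e+07 s/yr = 1.521e+09 m³/yr.
Steady-state CSTR mass balance: W = Q·C + k·V·C, so C = W/(Q + kV).
Q + kV = 1.521e+09 + 20·4.87e+07 = 2.495e+09 m³/yr.
C = 4220/2.495e+09 = 1.691e-06 kg/m³ = 0.001691 mg/L = 1.691 µg/L.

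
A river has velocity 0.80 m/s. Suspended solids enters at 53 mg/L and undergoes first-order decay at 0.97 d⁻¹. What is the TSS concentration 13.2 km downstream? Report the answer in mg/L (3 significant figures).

44.0 mg/L

Travel time t = 13.2 km / 0.80 m/s = 1.32e+04/0.80 = 1.65e+04 s = 0.191 d.
First-order decay: C = 53·exp(−0.97·0.191) = 53·0.8309 = 44.04 mg/L.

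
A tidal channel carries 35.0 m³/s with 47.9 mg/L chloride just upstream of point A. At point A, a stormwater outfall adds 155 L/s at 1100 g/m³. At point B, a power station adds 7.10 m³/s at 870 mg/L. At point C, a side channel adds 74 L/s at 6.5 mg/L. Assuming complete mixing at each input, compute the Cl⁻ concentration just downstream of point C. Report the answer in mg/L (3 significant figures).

190 mg/L

155 L/s = 0.155 m³/s.
After input A: C = (35·47.9 + 0.155·1100) / 35.16 = 52.54 mg/L.
After input B: C = (35.16·52.54 + 7.1·870) / 42.26 = 189.9 mg/L.
74 L/s = 0.074 m³/s.
After input C: C = (42.26·189.9 + 0.074·6.5) / 42.33 = 189.6 mg/L.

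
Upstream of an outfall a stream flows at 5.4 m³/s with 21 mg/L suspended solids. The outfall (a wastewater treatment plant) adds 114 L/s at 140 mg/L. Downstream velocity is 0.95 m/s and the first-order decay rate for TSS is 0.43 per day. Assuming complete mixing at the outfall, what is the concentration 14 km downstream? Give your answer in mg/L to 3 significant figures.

114 L/s = 0.114 m³/s.
After complete mixing, C₀ = (0.114·140 + 5.4·21) / 5.514 = 23.46 mg/L.
Travel time t = 1.4e+04 m / 0.95 m/s = 1.474e+04 s = 0.1706 d.
C = 23.46·exp(−0.43·0.1706) = 23.46·0.9293 = 21.8 mg/L.

21.8 mg/L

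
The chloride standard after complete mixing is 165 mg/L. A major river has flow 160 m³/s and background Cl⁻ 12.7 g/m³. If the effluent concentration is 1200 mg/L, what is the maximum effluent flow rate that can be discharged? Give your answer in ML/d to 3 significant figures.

Mass balance at complete mixing: C_std·(Q_w + Q_r) = Q_w·C_e + Q_r·C_b.
Rearranging, Q_w = Q_r·(C_std − C_b)/(C_e − C_std) = 160·(165 − 12.7) / (1200 − 165) = 23.54 m³/s.
= 2034 ML/d.

2030 ML/d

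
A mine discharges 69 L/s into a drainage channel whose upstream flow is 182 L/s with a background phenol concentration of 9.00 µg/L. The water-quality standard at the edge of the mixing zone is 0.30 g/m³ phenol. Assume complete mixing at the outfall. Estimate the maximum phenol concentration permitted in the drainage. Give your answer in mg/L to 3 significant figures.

69 L/s = 0.069 m³/s.
182 L/s = 0.182 m³/s.
9.00 µg/L = 0.009 mg/L.
Mass balance: 0.3·0.251 = 0.069·Cₑ + 0.182·0.009.
Cₑ = (0.0753 − 0.001638) / 0.069 = 1.068 mg/L.

1.07 mg/L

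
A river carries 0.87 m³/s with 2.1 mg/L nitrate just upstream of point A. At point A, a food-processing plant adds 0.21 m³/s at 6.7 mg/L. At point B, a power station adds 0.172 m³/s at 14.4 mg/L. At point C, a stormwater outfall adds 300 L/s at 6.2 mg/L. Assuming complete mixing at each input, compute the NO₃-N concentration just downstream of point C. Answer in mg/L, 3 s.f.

4.88 mg/L

After input A: C = (0.87·2.1 + 0.21·6.7) / 1.08 = 2.994 mg/L.
After input B: C = (1.08·2.994 + 0.172·14.4) / 1.252 = 4.561 mg/L.
300 L/s = 0.3 m³/s.
After input C: C = (1.252·4.561 + 0.3·6.2) / 1.552 = 4.878 mg/L.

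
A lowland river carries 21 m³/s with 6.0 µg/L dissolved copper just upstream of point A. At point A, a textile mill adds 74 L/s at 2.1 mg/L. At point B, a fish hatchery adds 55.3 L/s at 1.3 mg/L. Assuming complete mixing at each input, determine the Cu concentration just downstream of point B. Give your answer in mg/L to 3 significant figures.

6.0 µg/L = 0.006 mg/L.
74 L/s = 0.074 m³/s.
After input A: C = (21·0.006 + 0.074·2.1) / 21.07 = 0.01335 mg/L.
55.3 L/s = 0.0553 m³/s.
After input B: C = (21.07·0.01335 + 0.0553·1.3) / 21.13 = 0.01672 mg/L.

0.0167 mg/L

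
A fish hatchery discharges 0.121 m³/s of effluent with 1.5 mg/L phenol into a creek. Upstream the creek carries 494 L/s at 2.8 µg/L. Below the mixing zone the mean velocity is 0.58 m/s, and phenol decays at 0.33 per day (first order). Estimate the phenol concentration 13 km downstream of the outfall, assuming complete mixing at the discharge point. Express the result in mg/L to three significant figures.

0.273 mg/L

494 L/s = 0.494 m³/s.
2.8 µg/L = 0.0028 mg/L.
After complete mixing, C₀ = (0.121·1.5 + 0.494·0.0028) / 0.615 = 0.2974 mg/L.
Travel time t = 1.3e+04 m / 0.58 m/s = 2.241e+04 s = 0.2594 d.
C = 0.2974·exp(−0.33·0.2594) = 0.2974·0.918 = 0.273 mg/L.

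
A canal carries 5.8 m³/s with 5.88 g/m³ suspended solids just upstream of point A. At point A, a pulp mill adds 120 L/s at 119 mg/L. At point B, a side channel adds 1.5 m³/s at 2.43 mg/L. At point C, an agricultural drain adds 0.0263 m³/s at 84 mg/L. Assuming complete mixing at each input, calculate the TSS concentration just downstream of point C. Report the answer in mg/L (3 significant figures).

7.28 mg/L

120 L/s = 0.12 m³/s.
After input A: C = (5.8·5.88 + 0.12·119) / 5.92 = 8.173 mg/L.
After input B: C = (5.92·8.173 + 1.5·2.43) / 7.42 = 7.012 mg/L.
After input C: C = (7.42·7.012 + 0.0263·84) / 7.446 = 7.284 mg/L.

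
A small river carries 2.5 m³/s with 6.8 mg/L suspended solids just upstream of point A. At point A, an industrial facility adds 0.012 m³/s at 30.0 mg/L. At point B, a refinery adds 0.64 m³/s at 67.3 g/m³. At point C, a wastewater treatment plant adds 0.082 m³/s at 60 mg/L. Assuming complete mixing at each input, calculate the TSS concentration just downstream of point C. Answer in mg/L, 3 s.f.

20.2 mg/L

After input A: C = (2.5·6.8 + 0.012·30) / 2.512 = 6.911 mg/L.
After input B: C = (2.512·6.911 + 0.64·67.3) / 3.152 = 19.17 mg/L.
After input C: C = (3.152·19.17 + 0.082·60) / 3.234 = 20.21 mg/L.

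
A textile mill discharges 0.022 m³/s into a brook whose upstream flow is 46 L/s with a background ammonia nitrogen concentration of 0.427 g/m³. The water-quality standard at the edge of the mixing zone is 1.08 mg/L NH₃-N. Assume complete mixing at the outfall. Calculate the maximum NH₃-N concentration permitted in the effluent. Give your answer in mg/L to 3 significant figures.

46 L/s = 0.046 m³/s.
Mass balance: 1.08·0.068 = 0.022·Cₑ + 0.046·0.427.
Cₑ = (0.07344 − 0.01964) / 0.022 = 2.445 mg/L.

2.45 mg/L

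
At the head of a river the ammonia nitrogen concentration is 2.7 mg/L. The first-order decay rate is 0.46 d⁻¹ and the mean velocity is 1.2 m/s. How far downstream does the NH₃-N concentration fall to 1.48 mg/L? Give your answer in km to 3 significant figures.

136 km

From C = C₀·e^(−kt), t = ln(C₀/C)/k = ln(2.7/1.48)/0.46 = 0.6012/0.46 = 1.307 d.
Distance = v·t = 1.2 m/s × 1.129e+05 s = 1.355e+05 m = 135.5 km.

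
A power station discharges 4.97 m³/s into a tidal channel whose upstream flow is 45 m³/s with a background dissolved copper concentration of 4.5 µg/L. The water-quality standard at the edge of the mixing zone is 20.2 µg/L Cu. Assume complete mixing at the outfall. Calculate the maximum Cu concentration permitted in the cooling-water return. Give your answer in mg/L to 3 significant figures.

4.5 µg/L = 0.0045 mg/L.
20.2 µg/L = 0.0202 mg/L.
Mass balance: 0.0202·49.97 = 4.97·Cₑ + 45·0.0045.
Cₑ = (1.009 − 0.2025) / 4.97 = 0.1624 mg/L.

0.162 mg/L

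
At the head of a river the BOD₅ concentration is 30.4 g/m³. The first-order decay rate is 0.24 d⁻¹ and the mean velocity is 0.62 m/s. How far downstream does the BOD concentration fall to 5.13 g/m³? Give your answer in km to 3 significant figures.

From C = C₀·e^(−kt), t = ln(C₀/C)/k = ln(30.4/5.13)/0.24 = 1.779/0.24 = 7.414 d.
Distance = v·t = 0.62 m/s × 6.406e+05 s = 3.971e+05 m = 397.1 km.

397 km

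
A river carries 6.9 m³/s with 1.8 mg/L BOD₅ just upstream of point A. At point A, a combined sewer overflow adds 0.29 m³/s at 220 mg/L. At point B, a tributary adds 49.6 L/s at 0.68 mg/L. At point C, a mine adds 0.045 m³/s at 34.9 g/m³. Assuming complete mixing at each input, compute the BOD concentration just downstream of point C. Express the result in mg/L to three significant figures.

10.7 mg/L

After input A: C = (6.9·1.8 + 0.29·220) / 7.19 = 10.6 mg/L.
49.6 L/s = 0.0496 m³/s.
After input B: C = (7.19·10.6 + 0.0496·0.68) / 7.24 = 10.53 mg/L.
After input C: C = (7.24·10.53 + 0.045·34.9) / 7.285 = 10.68 mg/L.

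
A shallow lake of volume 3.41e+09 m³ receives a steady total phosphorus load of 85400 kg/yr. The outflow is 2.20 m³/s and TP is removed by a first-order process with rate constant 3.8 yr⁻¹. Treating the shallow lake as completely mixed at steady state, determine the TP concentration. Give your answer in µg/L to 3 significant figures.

6.56 µg/L

Outflow Q = 2.20 m³/s × 3.156e+07 s/yr = 6.943e+07 m³/yr.
Steady-state CSTR mass balance: W = Q·C + k·V·C, so C = W/(Q + kV).
Q + kV = 6.943e+07 + 3.8·3.41e+09 = 1.303e+10 m³/yr.
C = 85400/1.303e+10 = 6.555e-06 kg/m³ = 0.006555 mg/L = 6.555 µg/L.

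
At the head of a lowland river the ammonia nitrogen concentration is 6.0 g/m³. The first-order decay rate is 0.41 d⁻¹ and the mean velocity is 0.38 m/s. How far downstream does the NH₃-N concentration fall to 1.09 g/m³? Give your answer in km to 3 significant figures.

From C = C₀·e^(−kt), t = ln(C₀/C)/k = ln(6.0/1.09)/0.41 = 1.706/0.41 = 4.16 d.
Distance = v·t = 0.38 m/s × 3.594e+05 s = 1.366e+05 m = 136.6 km.

137 km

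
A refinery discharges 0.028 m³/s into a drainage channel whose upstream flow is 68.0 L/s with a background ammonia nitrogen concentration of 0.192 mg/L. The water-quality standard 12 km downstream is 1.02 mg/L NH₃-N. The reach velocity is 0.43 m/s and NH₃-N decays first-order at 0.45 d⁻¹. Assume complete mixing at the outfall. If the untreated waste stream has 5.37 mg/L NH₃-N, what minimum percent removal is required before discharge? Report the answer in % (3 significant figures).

68.0 L/s = 0.068 m³/s.
Travel time to the compliance point: t = 1.2e+04/0.43 = 2.791e+04 s = 0.323 d; decay factor exp(−0.45·0.323) = 0.8647.
So the concentration just after mixing may be at most 1.02/0.8647 = 1.18 mg/L.
Mass balance: 1.18·0.096 = 0.028·Cₑ + 0.068·0.192.
Cₑ = (0.1132 − 0.01306) / 0.028 = 3.578 mg/L.
Required removal = 1 − 3.578/5.37 = 33.37 %.

33.4 %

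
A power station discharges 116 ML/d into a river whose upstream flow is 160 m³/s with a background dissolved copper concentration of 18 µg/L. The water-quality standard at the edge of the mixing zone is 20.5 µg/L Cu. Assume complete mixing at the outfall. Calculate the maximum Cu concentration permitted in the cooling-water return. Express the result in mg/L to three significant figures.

116 ML/d = 1.343 m³/s.
18 µg/L = 0.018 mg/L.
20.5 µg/L = 0.0205 mg/L.
Mass balance: 0.0205·161.3 = 1.343·Cₑ + 160·0.018.
Cₑ = (3.308 − 2.88) / 1.343 = 0.3184 mg/L.

0.318 mg/L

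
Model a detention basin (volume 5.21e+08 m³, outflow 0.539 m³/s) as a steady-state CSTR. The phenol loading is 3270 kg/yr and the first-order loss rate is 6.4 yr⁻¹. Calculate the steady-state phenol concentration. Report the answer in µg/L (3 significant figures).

0.976 µg/L

Outflow Q = 0.539 m³/s × 3.156e+07 s/yr = 1.701e+07 m³/yr.
Steady-state CSTR mass balance: W = Q·C + k·V·C, so C = W/(Q + kV).
Q + kV = 1.701e+07 + 6.4·5.21e+08 = 3.351e+09 m³/yr.
C = 3270/3.351e+09 = 9.757e-07 kg/m³ = 0.0009757 mg/L = 0.9757 µg/L.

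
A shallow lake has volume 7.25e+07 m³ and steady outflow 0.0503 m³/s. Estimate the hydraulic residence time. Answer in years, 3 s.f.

Q = 0.0503 m³/s × 3.156e+07 s/yr = 1.587e+06 m³/yr.
Hydraulic residence time τ = V/Q = 7.25e+07/1.587e+06 = 45.67 yr.

45.7 yr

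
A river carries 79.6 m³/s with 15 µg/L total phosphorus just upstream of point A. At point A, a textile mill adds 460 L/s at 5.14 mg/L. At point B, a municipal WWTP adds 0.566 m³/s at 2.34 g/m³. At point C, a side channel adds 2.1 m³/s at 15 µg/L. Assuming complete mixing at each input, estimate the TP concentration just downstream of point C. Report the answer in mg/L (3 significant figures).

0.0594 mg/L

15 µg/L = 0.015 mg/L.
460 L/s = 0.46 m³/s.
After input A: C = (79.6·0.015 + 0.46·5.14) / 80.06 = 0.04445 mg/L.
After input B: C = (80.06·0.04445 + 0.566·2.34) / 80.63 = 0.06056 mg/L.
15 µg/L = 0.015 mg/L.
After input C: C = (80.63·0.06056 + 2.1·0.015) / 82.73 = 0.05941 mg/L.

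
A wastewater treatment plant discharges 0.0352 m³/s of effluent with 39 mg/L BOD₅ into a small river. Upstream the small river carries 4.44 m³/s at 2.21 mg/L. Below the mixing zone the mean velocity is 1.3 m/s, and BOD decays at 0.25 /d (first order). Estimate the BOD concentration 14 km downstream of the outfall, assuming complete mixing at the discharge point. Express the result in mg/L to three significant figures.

2.42 mg/L

After complete mixing, C₀ = (0.0352·39 + 4.44·2.21) / 4.475 = 2.499 mg/L.
Travel time t = 1.4e+04 m / 1.3 m/s = 1.077e+04 s = 0.1246 d.
C = 2.499·exp(−0.25·0.1246) = 2.499·0.9693 = 2.423 mg/L.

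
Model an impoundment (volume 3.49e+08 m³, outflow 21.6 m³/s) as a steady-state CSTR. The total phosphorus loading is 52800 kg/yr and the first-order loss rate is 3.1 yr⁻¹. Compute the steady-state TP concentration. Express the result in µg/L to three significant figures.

29.9 µg/L

Outflow Q = 21.6 m³/s × 3.156e+07 s/yr = 6.816e+08 m³/yr.
Steady-state CSTR mass balance: W = Q·C + k·V·C, so C = W/(Q + kV).
Q + kV = 6.816e+08 + 3.1·3.49e+08 = 1.764e+09 m³/yr.
C = 52800/1.764e+09 = 2.994e-05 kg/m³ = 0.02994 mg/L = 29.94 µg/L.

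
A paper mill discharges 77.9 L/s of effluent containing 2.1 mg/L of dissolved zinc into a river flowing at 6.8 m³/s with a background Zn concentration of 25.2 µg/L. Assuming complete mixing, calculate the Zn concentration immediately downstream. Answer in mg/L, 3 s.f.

0.0487 mg/L

77.9 L/s = 0.0779 m³/s.
25.2 µg/L = 0.0252 mg/L.
By mass balance at complete mixing, C = (0.0779·2.1 + 6.8·0.0252) / (0.0779 + 6.8) = 0.335/6.878 = 0.0487 mg/L.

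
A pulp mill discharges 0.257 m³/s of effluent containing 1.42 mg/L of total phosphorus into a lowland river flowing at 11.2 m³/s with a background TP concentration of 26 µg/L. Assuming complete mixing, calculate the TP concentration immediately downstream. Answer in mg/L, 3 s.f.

26 µg/L = 0.026 mg/L.
By mass balance at complete mixing, C = (0.257·1.42 + 11.2·0.026) / (0.257 + 11.2) = 0.6561/11.46 = 0.05727 mg/L.

0.0573 mg/L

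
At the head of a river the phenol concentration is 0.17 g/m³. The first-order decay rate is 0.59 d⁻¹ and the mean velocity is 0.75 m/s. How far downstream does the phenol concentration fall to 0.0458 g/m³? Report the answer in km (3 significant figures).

From C = C₀·e^(−kt), t = ln(C₀/C)/k = ln(0.17/0.0458)/0.59 = 1.312/0.59 = 2.223 d.
Distance = v·t = 0.75 m/s × 1.921e+05 s = 1.44e+05 m = 144 km.

144 km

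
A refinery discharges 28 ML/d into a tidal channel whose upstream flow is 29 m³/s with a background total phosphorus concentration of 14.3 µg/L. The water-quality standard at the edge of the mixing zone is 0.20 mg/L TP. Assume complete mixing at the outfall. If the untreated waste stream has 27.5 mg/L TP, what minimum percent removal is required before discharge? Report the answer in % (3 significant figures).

28 ML/d = 0.3241 m³/s.
14.3 µg/L = 0.0143 mg/L.
Mass balance: 0.2·29.32 = 0.3241·Cₑ + 29·0.0143.
Cₑ = (5.865 − 0.4147) / 0.3241 = 16.82 mg/L.
Required removal = 1 − 16.82/27.5 = 38.85 %.

38.8 %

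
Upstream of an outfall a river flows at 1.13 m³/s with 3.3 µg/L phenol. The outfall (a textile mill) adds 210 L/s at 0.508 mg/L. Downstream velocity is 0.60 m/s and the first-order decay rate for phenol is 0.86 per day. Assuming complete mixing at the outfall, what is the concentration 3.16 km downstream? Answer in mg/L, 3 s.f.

210 L/s = 0.21 m³/s.
3.3 µg/L = 0.0033 mg/L.
After complete mixing, C₀ = (0.21·0.508 + 1.13·0.0033) / 1.34 = 0.08239 mg/L.
Travel time t = 3160 m / 0.60 m/s = 5267 s = 0.06096 d.
C = 0.08239·exp(−0.86·0.06096) = 0.08239·0.9489 = 0.07819 mg/L.

0.0782 mg/L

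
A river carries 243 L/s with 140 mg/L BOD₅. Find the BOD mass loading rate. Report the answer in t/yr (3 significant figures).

243 L/s = 0.243 m³/s.
Mass flux = Q·C = 0.243 m³/s × 140 g/m³ = 34.02 g/s.
= 34.02 g/s × 31.56 = 1074 t/yr.

1070 t/yr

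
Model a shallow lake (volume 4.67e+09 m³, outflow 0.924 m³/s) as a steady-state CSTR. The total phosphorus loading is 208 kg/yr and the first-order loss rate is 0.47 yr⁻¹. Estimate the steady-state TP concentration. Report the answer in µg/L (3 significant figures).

Outflow Q = 0.924 m³/s × 3.156e+07 s/yr = 2.916e+07 m³/yr.
Steady-state CSTR mass balance: W = Q·C + k·V·C, so C = W/(Q + kV).
Q + kV = 2.916e+07 + 0.47·4.67e+09 = 2.224e+09 m³/yr.
C = 208/2.224e+09 = 9.352e-08 kg/m³ = 9.352e-05 mg/L = 0.09352 µg/L.

0.0935 µg/L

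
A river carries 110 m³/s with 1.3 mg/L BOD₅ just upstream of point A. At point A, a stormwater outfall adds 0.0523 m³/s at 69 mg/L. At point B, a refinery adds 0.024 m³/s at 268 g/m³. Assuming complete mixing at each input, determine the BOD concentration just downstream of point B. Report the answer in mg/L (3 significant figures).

1.39 mg/L

After input A: C = (110·1.3 + 0.0523·69) / 110.1 = 1.332 mg/L.
After input B: C = (110.1·1.332 + 0.024·268) / 110.1 = 1.39 mg/L.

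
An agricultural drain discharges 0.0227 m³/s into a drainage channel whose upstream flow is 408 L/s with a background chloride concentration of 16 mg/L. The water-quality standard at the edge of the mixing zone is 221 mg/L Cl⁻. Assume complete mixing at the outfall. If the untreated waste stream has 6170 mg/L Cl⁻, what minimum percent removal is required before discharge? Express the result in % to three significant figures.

408 L/s = 0.408 m³/s.
Mass balance: 221·0.4307 = 0.0227·Cₑ + 0.408·16.
Cₑ = (95.18 − 6.528) / 0.0227 = 3906 mg/L.
Required removal = 1 − 3906/6170 = 36.7 %.

36.7 %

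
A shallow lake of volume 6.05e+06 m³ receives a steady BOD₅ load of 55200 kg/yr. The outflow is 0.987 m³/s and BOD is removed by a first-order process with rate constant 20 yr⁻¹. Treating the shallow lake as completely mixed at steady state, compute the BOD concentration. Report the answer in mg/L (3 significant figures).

0.363 mg/L

Outflow Q = 0.987 m³/s × 3.156e+07 s/yr = 3.115e+07 m³/yr.
Steady-state CSTR mass balance: W = Q·C + k·V·C, so C = W/(Q + kV).
Q + kV = 3.115e+07 + 20·6.05e+06 = 1.521e+08 m³/yr.
C = 55200/1.521e+08 = 0.0003628 kg/m³ = 0.3628 mg/L.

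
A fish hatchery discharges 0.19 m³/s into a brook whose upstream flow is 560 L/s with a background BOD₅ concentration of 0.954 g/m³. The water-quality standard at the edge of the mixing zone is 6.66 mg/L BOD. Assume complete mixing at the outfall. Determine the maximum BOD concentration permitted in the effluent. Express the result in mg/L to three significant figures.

23.5 mg/L

560 L/s = 0.56 m³/s.
Mass balance: 6.66·0.75 = 0.19·Cₑ + 0.56·0.954.
Cₑ = (4.995 − 0.5342) / 0.19 = 23.48 mg/L.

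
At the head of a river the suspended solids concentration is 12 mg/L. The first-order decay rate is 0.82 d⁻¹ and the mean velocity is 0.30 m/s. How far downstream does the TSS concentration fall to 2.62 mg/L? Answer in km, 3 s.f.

48.1 km

From C = C₀·e^(−kt), t = ln(C₀/C)/k = ln(12/2.62)/0.82 = 1.522/0.82 = 1.856 d.
Distance = v·t = 0.30 m/s × 1.603e+05 s = 4.81e+04 m = 48.1 km.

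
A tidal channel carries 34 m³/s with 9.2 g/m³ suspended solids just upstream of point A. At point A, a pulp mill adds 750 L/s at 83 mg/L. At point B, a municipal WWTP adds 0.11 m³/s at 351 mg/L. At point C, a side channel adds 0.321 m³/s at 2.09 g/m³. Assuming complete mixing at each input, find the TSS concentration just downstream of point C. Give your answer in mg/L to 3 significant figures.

750 L/s = 0.75 m³/s.
After input A: C = (34·9.2 + 0.75·83) / 34.75 = 10.79 mg/L.
After input B: C = (34.75·10.79 + 0.11·351) / 34.86 = 11.87 mg/L.
After input C: C = (34.86·11.87 + 0.321·2.09) / 35.18 = 11.78 mg/L.

11.8 mg/L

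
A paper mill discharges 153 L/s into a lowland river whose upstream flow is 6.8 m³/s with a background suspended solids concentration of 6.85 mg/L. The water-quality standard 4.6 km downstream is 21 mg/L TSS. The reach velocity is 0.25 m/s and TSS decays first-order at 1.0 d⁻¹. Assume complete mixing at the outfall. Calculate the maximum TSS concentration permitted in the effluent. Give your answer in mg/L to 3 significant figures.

153 L/s = 0.153 m³/s.
Travel time to the compliance point: t = 4600/0.25 = 1.84e+04 s = 0.213 d; decay factor exp(−1.0·0.213) = 0.8082.
So the concentration just after mixing may be at most 21/0.8082 = 25.98 mg/L.
Mass balance: 25.98·6.953 = 0.153·Cₑ + 6.8·6.85.
Cₑ = (180.7 − 46.58) / 0.153 = 876.4 mg/L.

876 mg/L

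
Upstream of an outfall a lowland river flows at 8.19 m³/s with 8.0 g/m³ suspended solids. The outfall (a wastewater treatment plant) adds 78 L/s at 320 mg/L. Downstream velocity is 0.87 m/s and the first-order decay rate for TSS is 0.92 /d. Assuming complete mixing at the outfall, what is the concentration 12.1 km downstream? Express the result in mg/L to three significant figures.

78 L/s = 0.078 m³/s.
After complete mixing, C₀ = (0.078·320 + 8.19·8) / 8.268 = 10.94 mg/L.
Travel time t = 1.21e+04 m / 0.87 m/s = 1.391e+04 s = 0.161 d.
C = 10.94·exp(−0.92·0.161) = 10.94·0.8623 = 9.437 mg/L.

9.44 mg/L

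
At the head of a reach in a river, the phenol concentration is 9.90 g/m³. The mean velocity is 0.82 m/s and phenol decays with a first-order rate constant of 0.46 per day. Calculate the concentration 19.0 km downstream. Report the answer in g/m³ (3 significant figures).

Travel time t = 19.0 km / 0.82 m/s = 1.9e+04/0.82 = 2.317e+04 s = 0.2682 d.
First-order decay: C = 9.90·exp(−0.46·0.2682) = 9.90·0.8839 = 8.751 g/m³.

8.75 g/m³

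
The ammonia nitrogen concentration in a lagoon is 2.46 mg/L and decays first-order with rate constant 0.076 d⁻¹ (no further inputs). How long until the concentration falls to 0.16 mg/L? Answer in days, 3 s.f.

36.0 d

t = ln(C₀/C)/k = ln(2.46/0.16)/0.076 = 2.733/0.076 = 35.96 d.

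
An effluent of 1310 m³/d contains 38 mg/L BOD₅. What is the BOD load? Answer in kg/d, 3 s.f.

1310 m³/d = 0.01516 m³/s.
Mass flux = Q·C = 0.01516 m³/s × 38 g/m³ = 0.5762 g/s.
= 0.5762 g/s × 86.4 = 49.78 kg/d.

49.8 kg/d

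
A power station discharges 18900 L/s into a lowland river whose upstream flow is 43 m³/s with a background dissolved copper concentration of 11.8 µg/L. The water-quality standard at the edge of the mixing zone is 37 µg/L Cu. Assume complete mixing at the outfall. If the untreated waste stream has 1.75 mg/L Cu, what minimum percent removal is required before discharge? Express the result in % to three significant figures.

18900 L/s = 18.9 m³/s.
11.8 µg/L = 0.0118 mg/L.
37 µg/L = 0.037 mg/L.
Mass balance: 0.037·61.9 = 18.9·Cₑ + 43·0.0118.
Cₑ = (2.29 − 0.5074) / 18.9 = 0.09433 mg/L.
Required removal = 1 − 0.09433/1.75 = 94.61 %.

94.6 %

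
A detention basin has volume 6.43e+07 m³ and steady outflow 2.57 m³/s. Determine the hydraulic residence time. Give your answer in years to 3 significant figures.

Q = 2.57 m³/s × 3.156e+07 s/yr = 8.11e+07 m³/yr.
Hydraulic residence time τ = V/Q = 6.43e+07/8.11e+07 = 0.7928 yr.

0.793 yr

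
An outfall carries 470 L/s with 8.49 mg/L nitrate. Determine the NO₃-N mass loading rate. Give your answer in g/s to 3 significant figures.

470 L/s = 0.47 m³/s.
Mass flux = Q·C = 0.47 m³/s × 8.49 g/m³ = 3.99 g/s.

3.99 g/s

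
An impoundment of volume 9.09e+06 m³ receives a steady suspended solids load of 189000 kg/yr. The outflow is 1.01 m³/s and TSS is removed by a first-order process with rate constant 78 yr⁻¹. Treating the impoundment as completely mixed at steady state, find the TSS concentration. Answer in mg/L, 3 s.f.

0.255 mg/L

Outflow Q = 1.01 m³/s × 3.156e+07 s/yr = 3.187e+07 m³/yr.
Steady-state CSTR mass balance: W = Q·C + k·V·C, so C = W/(Q + kV).
Q + kV = 3.187e+07 + 78·9.09e+06 = 7.409e+08 m³/yr.
C = 189000/7.409e+08 = 0.0002551 kg/m³ = 0.2551 mg/L.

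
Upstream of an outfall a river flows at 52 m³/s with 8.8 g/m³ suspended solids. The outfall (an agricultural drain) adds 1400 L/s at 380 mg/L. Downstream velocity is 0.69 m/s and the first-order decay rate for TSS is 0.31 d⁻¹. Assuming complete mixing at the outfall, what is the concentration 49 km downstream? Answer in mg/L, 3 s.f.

14.4 mg/L

1400 L/s = 1.4 m³/s.
After complete mixing, C₀ = (1.4·380 + 52·8.8) / 53.4 = 18.53 mg/L.
Travel time t = 4.9e+04 m / 0.69 m/s = 7.101e+04 s = 0.8219 d.
C = 18.53·exp(−0.31·0.8219) = 18.53·0.7751 = 14.36 mg/L.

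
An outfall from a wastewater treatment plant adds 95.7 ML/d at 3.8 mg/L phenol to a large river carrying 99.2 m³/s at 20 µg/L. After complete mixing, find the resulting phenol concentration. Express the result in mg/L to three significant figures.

0.0617 mg/L

95.7 ML/d = 1.108 m³/s.
20 µg/L = 0.02 mg/L.
Flow-weighted mixing gives C = (1.108·3.8 + 99.2·0.02) / (1.108 + 99.2) = 6.193/100.3 = 0.06174 mg/L.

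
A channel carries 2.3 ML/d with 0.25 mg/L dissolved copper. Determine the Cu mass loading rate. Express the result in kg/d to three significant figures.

2.3 ML/d = 0.02662 m³/s.
Mass flux = Q·C = 0.02662 m³/s × 0.25 g/m³ = 0.006655 g/s.
= 0.006655 g/s × 86.4 = 0.575 kg/d.

0.575 kg/d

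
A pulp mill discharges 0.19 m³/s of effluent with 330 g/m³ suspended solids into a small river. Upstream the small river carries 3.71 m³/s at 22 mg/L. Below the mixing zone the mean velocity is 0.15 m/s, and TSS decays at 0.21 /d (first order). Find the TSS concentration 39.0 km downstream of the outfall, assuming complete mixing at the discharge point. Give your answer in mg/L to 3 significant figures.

After complete mixing, C₀ = (0.19·330 + 3.71·22) / 3.9 = 37.01 mg/L.
Travel time t = 3.9e+04 m / 0.15 m/s = 2.6e+05 s = 3.009 d.
C = 37.01·exp(−0.21·3.009) = 37.01·0.5316 = 19.67 mg/L.

19.7 mg/L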